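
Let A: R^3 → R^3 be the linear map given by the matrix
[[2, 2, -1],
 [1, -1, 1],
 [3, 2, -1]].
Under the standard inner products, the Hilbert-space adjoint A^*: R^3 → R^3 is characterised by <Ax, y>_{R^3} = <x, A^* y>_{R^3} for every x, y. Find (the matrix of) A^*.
A^* = A^T =
[[2, 1, 3],
 [2, -1, 2],
 [-1, 1, -1]]

For real matrices with standard dot products, the defining identity <Ax, y> = <x, A^* y> gives (Ax)^T y = x^T (A^*) y, i.e. x^T A^T y = x^T (A^*) y. Since this holds for all x, y, we must have A^* = A^T. Therefore
A^* =
[[2, 1, 3],
 [2, -1, 2],
 [-1, 1, -1]].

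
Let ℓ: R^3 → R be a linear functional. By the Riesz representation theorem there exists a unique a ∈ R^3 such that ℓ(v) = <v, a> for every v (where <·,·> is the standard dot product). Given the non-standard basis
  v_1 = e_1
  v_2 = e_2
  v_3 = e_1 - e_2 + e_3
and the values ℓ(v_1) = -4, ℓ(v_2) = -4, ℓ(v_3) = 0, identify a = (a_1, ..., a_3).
a = (-4, -4, 0)

Write a = (a_1, ..., a_3) in the standard basis. For each basis vector v_i, ℓ(v_i) = <v_i, a> is a linear equation in the a_j's. Collect the n equations into a matrix system V a = ℓ, where row i of V is v_i (expressed in the standard basis). Since V is invertible (lower-triangular with 1s on the diagonal, up to permutation), solve by back-substitution:
  V =
[[1, 0, 0],
 [0, 1, 0],
 [1, -1, 1]]
  V a = (-4, -4, 0)
Solving gives a = (-4, -4, 0).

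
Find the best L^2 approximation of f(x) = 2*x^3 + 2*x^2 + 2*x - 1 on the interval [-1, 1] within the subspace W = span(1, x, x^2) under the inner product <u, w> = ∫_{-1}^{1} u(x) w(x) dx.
g(x) = 2*x^2 + 16*x/5 - 1

The best approximation g ∈ W is the orthogonal projection of f onto W. Writing g = a_0 + a_1 x + a_2 x^2, the coefficients solve the normal equations G · a = b where
  G_{ij} = <φ_i, φ_j> and b_i = <f, φ_i>, with φ_0 = 1, φ_1 = x, φ_2 = x^2.
G =
  [2, 0, 2/3]
  [0, 2/3, 0]
  [2/3, 0, 2/5],
b = (-2/3, 32/15, 2/15).
Solving gives a_0 = -1, a_1 = 16/5, a_2 = 2, so
  g(x) = 2*x^2 + 16*x/5 - 1.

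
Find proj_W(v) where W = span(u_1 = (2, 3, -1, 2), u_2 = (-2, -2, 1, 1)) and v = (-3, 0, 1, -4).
proj_W(v) = (-28/33, -23/11, 14/33, -109/33)

Set up U = [u_1 | ... | u_2] ∈ R^(4×2). The projector onto W = col(U) is P = U (U^T U)^(-1) U^T.
Compute U^T U =
  [18, -9]
  [-9, 10],
and U^T v = (-15, 3).
Solve U^T U · c = U^T v for the coefficients: c = (-41/33, -9/11). The projection is proj_W(v) = U c.
Check: (v - proj_W(v)) · u_1 = 0  (should be 0).
Check: (v - proj_W(v)) · u_2 = 0  (should be 0).
Result: proj_W(v) = (-28/33, -23/11, 14/33, -109/33).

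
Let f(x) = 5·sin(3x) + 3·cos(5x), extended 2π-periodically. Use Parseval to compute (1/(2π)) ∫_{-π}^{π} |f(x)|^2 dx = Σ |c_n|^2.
Σ |c_n|^2 = 17

Expand |f|^2 and use orthogonality of {sin(nx), cos(mx)} on [-π, π]:
  ∫_{-π}^{π} sin(nx)^2 dx = π, ∫ cos(mx)^2 dx = π, and cross terms integrate to 0.
So ∫_{-π}^{π} f(x)^2 dx = 5^2 · π + 3^2 · π = (25 + 9)π.
Divide by 2π: (25 + 9)/2 = 17.
By Parseval, this equals Σ |c_n|^2.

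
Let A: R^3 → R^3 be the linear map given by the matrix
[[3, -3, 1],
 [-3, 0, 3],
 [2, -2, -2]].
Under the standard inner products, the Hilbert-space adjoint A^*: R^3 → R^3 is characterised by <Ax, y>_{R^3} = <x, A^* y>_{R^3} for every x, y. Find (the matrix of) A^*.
A^* = A^T =
[[3, -3, 2],
 [-3, 0, -2],
 [1, 3, -2]]

For real matrices with standard dot products, the defining identity <Ax, y> = <x, A^* y> gives (Ax)^T y = x^T (A^*) y, i.e. x^T A^T y = x^T (A^*) y. Since this holds for all x, y, we must have A^* = A^T. Therefore
A^* =
[[3, -3, 2],
 [-3, 0, -2],
 [1, 3, -2]].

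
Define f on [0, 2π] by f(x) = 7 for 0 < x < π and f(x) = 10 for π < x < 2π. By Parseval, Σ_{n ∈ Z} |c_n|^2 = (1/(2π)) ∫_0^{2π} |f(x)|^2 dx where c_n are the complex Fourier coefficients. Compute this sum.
Σ |c_n|^2 = 149/2

Parseval equates the L^2 energy of f (normalised by 1/(2π)) with the ℓ^2 sum of its Fourier coefficients: (1/(2π)) ∫_0^{2π} |f|^2 = Σ |c_n|^2.
Compute the left side: (1/(2π)) [∫_0^π 7^2 dx + ∫_π^{2π} 10^2 dx] = (1/(2π)) · (49π + 100π) = (49 + 100)/2 = 149/2.
So Σ_{n ∈ Z} |c_n|^2 = 149/2.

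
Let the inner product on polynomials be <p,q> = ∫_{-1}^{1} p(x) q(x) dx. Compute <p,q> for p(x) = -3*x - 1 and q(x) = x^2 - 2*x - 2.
<p,q> = 22/3

Expand the product: p(x)·q(x) = -3*x^3 + 5*x^2 + 8*x + 2.
∫_{-1}^{1} of each monomial x^k gives [2/(k+1) if k even, 0 if k odd]. Integrating term-by-term (or equivalently evaluating the antiderivative F(x) = -3*x^4/4 + 5*x^3/3 + 4*x^2 + 2*x at the endpoints):
  F(1) − F(−1) = 83/12 − (-5/12) = 22/3.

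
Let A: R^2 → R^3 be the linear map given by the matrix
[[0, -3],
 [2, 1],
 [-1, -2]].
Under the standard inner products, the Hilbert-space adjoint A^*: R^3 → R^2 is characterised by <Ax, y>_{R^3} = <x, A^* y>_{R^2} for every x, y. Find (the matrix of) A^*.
A^* = A^T =
[[0, 2, -1],
 [-3, 1, -2]]

For real matrices with standard dot products, the defining identity <Ax, y> = <x, A^* y> gives (Ax)^T y = x^T (A^*) y, i.e. x^T A^T y = x^T (A^*) y. Since this holds for all x, y, we must have A^* = A^T. Therefore
A^* =
[[0, 2, -1],
 [-3, 1, -2]].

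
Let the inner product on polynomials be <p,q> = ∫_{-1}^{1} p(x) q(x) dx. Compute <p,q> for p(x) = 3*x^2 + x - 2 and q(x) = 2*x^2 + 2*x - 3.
<p,q> = 106/15

Expand the product: p(x)·q(x) = 6*x^4 + 8*x^3 - 11*x^2 - 7*x + 6.
∫_{-1}^{1} of each monomial x^k gives [2/(k+1) if k even, 0 if k odd]. Integrating term-by-term (or equivalently evaluating the antiderivative F(x) = 6*x^5/5 + 2*x^4 - 11*x^3/3 - 7*x^2/2 + 6*x at the endpoints):
  F(1) − F(−1) = 61/30 − (-151/30) = 106/15.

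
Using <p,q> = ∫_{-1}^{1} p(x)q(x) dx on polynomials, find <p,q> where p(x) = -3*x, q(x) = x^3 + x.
<p,q> = -16/5

Expand the product: p(x)·q(x) = -3*x^4 - 3*x^2.
∫_{-1}^{1} of each monomial x^k gives [2/(k+1) if k even, 0 if k odd]. Integrating term-by-term (or equivalently evaluating the antiderivative F(x) = -3*x^5/5 - x^3 at the endpoints):
  F(1) − F(−1) = -8/5 − (8/5) = -16/5.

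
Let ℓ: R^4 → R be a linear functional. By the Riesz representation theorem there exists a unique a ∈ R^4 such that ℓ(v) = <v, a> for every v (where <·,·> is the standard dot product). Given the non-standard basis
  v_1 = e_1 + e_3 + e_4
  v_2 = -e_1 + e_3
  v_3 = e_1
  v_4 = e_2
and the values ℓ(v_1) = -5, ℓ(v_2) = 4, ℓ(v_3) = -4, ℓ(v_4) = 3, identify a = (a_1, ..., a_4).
a = (-4, 3, 0, -1)

Write a = (a_1, ..., a_4) in the standard basis. For each basis vector v_i, ℓ(v_i) = <v_i, a> is a linear equation in the a_j's. Collect the n equations into a matrix system V a = ℓ, where row i of V is v_i (expressed in the standard basis). Since V is invertible (lower-triangular with 1s on the diagonal, up to permutation), solve by back-substitution:
  V =
[[1, 0, 1, 1],
 [-1, 0, 1, 0],
 [1, 0, 0, 0],
 [0, 1, 0, 0]]
  V a = (-5, 4, -4, 3)
Solving gives a = (-4, 3, 0, -1).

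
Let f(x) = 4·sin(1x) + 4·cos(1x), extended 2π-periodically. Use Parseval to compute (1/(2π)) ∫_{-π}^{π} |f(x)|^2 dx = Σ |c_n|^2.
Σ |c_n|^2 = 16

Expand |f|^2 and use orthogonality of {sin(nx), cos(mx)} on [-π, π]:
  ∫_{-π}^{π} sin(nx)^2 dx = π, ∫ cos(mx)^2 dx = π, and cross terms integrate to 0.
So ∫_{-π}^{π} f(x)^2 dx = 4^2 · π + 4^2 · π = (16 + 16)π.
Divide by 2π: (16 + 16)/2 = 16.
By Parseval, this equals Σ |c_n|^2.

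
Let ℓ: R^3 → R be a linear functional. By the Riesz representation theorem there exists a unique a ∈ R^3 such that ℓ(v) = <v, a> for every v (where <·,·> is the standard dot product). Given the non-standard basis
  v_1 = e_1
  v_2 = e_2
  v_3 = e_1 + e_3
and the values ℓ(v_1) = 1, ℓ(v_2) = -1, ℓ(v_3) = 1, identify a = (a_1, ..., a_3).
a = (1, -1, 0)

Write a = (a_1, ..., a_3) in the standard basis. For each basis vector v_i, ℓ(v_i) = <v_i, a> is a linear equation in the a_j's. Collect the n equations into a matrix system V a = ℓ, where row i of V is v_i (expressed in the standard basis). Since V is invertible (lower-triangular with 1s on the diagonal, up to permutation), solve by back-substitution:
  V =
[[1, 0, 0],
 [0, 1, 0],
 [1, 0, 1]]
  V a = (1, -1, 1)
Solving gives a = (1, -1, 0).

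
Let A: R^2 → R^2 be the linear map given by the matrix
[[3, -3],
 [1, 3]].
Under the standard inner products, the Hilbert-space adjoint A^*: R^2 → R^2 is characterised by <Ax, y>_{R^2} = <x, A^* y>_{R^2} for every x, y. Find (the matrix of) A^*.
A^* = A^T =
[[3, 1],
 [-3, 3]]

For real matrices with standard dot products, the defining identity <Ax, y> = <x, A^* y> gives (Ax)^T y = x^T (A^*) y, i.e. x^T A^T y = x^T (A^*) y. Since this holds for all x, y, we must have A^* = A^T. Therefore
A^* =
[[3, 1],
 [-3, 3]].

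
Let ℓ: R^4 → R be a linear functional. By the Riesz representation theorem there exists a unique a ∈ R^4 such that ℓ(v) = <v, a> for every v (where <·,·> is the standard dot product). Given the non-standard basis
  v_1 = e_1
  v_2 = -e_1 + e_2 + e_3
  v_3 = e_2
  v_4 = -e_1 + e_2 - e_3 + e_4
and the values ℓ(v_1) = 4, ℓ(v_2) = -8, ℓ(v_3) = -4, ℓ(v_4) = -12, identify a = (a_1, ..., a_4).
a = (4, -4, 0, -4)

Write a = (a_1, ..., a_4) in the standard basis. For each basis vector v_i, ℓ(v_i) = <v_i, a> is a linear equation in the a_j's. Collect the n equations into a matrix system V a = ℓ, where row i of V is v_i (expressed in the standard basis). Since V is invertible (lower-triangular with 1s on the diagonal, up to permutation), solve by back-substitution:
  V =
[[1, 0, 0, 0],
 [-1, 1, 1, 0],
 [0, 1, 0, 0],
 [-1, 1, -1, 1]]
  V a = (4, -8, -4, -12)
Solving gives a = (4, -4, 0, -4).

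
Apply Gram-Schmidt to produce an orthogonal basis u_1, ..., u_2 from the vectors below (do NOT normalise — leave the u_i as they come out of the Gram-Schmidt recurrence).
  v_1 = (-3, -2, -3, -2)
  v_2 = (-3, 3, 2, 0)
Orthogonal basis:
  u_1 = (-3, -2, -3, -2)
  u_2 = (-87/26, 36/13, 43/26, -3/13)

Apply the Gram-Schmidt recurrence
  u_1 = v_1
  u_i = v_i − Σ_{j<i} ((v_i · u_j) / (u_j · u_j)) · u_j.

Step by step this gives:
  u_1 = (-3, -2, -3, -2)
  u_2 = (-87/26, 36/13, 43/26, -3/13)

Orthogonality check:
  u_2 · u_1 = 0 (should be 0)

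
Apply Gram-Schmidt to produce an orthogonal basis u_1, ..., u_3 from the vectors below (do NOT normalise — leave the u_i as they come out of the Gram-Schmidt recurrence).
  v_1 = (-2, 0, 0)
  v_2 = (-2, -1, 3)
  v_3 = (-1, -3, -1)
Orthogonal basis:
  u_1 = (-2, 0, 0)
  u_2 = (0, -1, 3)
  u_3 = (0, -3, -1)

Apply the Gram-Schmidt recurrence
  u_1 = v_1
  u_i = v_i − Σ_{j<i} ((v_i · u_j) / (u_j · u_j)) · u_j.

Step by step this gives:
  u_1 = (-2, 0, 0)
  u_2 = (0, -1, 3)
  u_3 = (0, -3, -1)

Orthogonality check:
  u_2 · u_1 = 0 (should be 0)
  u_3 · u_1 = 0 (should be 0)
  u_3 · u_2 = 0 (should be 0)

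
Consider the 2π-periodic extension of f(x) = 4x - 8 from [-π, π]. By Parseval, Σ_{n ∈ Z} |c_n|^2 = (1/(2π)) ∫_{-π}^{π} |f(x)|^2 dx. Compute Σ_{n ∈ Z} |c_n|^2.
Σ |c_n|^2 = 16π^2/3 + 64

Expand and integrate term by term over [-π, π]:
  ∫ (4x)^2 dx = 16·(2π^3/3); ∫ 2·4·(-8)·x dx = 0 (odd integrand); ∫ (-8)^2 dx = 64·2π.
So (1/(2π)) ∫_{-π}^{π} (4x - 8)^2 dx = 16π^2/3 + 64 = 16π^2/3 + 64.
Parseval ⇒ Σ |c_n|^2 = 16π^2/3 + 64.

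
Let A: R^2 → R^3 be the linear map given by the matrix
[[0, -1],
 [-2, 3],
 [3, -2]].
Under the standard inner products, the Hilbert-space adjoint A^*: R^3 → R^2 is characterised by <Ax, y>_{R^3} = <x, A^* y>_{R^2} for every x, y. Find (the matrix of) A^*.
A^* = A^T =
[[0, -2, 3],
 [-1, 3, -2]]

For real matrices with standard dot products, the defining identity <Ax, y> = <x, A^* y> gives (Ax)^T y = x^T (A^*) y, i.e. x^T A^T y = x^T (A^*) y. Since this holds for all x, y, we must have A^* = A^T. Therefore
A^* =
[[0, -2, 3],
 [-1, 3, -2]].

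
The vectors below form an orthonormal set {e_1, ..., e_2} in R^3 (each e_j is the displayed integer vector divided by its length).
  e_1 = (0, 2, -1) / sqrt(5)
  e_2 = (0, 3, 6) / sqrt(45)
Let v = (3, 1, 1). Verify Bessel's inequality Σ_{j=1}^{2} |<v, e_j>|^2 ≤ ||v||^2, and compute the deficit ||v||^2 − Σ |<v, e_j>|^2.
Σ |<v, e_j>|^2 = 2; ||v||^2 = 11; deficit = 9

Write each e_j = u_j / sqrt(<u_j, u_j>) where u_j is the displayed integer vector. Then <v, e_j> = <v, u_j> / sqrt(<u_j, u_j>), so |<v, e_j>|^2 = <v, u_j>^2 / <u_j, u_j>.
Coefficients: <v, e_1> = 1/sqrt(5), <v, e_2> = 9/sqrt(45).
Square and sum: Σ |<v, e_j>|^2 = 2.
Compute ||v||^2 = v·v = 11.
Deficit = 11 − 2 = 9 ≥ 0, confirming Bessel's inequality. (The deficit equals ||v − Σ <v,e_j> e_j||^2, the squared distance from v to span{e_j}.)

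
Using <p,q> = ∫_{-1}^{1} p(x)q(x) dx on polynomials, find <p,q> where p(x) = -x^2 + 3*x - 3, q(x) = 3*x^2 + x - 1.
<p,q> = 22/15

Expand the product: p(x)·q(x) = -3*x^4 + 8*x^3 - 5*x^2 - 6*x + 3.
∫_{-1}^{1} of each monomial x^k gives [2/(k+1) if k even, 0 if k odd]. Integrating term-by-term (or equivalently evaluating the antiderivative F(x) = -3*x^5/5 + 2*x^4 - 5*x^3/3 - 3*x^2 + 3*x at the endpoints):
  F(1) − F(−1) = -4/15 − (-26/15) = 22/15.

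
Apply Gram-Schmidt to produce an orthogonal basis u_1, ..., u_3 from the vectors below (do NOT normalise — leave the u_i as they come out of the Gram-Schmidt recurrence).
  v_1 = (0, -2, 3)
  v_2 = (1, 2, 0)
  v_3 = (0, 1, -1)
Orthogonal basis:
  u_1 = (0, -2, 3)
  u_2 = (1, 18/13, 12/13)
  u_3 = (-6/49, 3/49, 2/49)

Apply the Gram-Schmidt recurrence
  u_1 = v_1
  u_i = v_i − Σ_{j<i} ((v_i · u_j) / (u_j · u_j)) · u_j.

Step by step this gives:
  u_1 = (0, -2, 3)
  u_2 = (1, 18/13, 12/13)
  u_3 = (-6/49, 3/49, 2/49)

Orthogonality check:
  u_2 · u_1 = 0 (should be 0)
  u_3 · u_1 = 0 (should be 0)
  u_3 · u_2 = 0 (should be 0)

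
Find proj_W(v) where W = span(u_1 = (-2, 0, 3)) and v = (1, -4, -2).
proj_W(v) = (16/13, 0, -24/13)

Set up U = [u_1 | ... | u_1] ∈ R^(3×1). The projector onto W = col(U) is P = U (U^T U)^(-1) U^T.
Compute U^T U =
  [13],
and U^T v = (-8).
Solve U^T U · c = U^T v for the coefficients: c = (-8/13). The projection is proj_W(v) = U c.
Check: (v - proj_W(v)) · u_1 = 0  (should be 0).
Result: proj_W(v) = (16/13, 0, -24/13).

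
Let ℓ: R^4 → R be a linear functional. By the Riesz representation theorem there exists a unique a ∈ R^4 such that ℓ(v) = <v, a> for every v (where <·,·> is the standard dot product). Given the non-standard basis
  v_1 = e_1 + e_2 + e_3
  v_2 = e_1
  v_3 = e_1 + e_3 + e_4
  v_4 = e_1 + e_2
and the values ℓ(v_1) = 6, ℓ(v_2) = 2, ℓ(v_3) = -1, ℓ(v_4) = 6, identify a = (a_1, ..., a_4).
a = (2, 4, 0, -3)

Write a = (a_1, ..., a_4) in the standard basis. For each basis vector v_i, ℓ(v_i) = <v_i, a> is a linear equation in the a_j's. Collect the n equations into a matrix system V a = ℓ, where row i of V is v_i (expressed in the standard basis). Since V is invertible (lower-triangular with 1s on the diagonal, up to permutation), solve by back-substitution:
  V =
[[1, 1, 1, 0],
 [1, 0, 0, 0],
 [1, 0, 1, 1],
 [1, 1, 0, 0]]
  V a = (6, 2, -1, 6)
Solving gives a = (2, 4, 0, -3).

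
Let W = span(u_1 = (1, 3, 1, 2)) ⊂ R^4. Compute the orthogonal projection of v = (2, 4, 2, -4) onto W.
proj_W(v) = (8/15, 8/5, 8/15, 16/15)

Set up U = [u_1 | ... | u_1] ∈ R^(4×1). The projector onto W = col(U) is P = U (U^T U)^(-1) U^T.
Compute U^T U =
  [15],
and U^T v = (8).
Solve U^T U · c = U^T v for the coefficients: c = (8/15). The projection is proj_W(v) = U c.
Check: (v - proj_W(v)) · u_1 = 0  (should be 0).
Result: proj_W(v) = (8/15, 8/5, 8/15, 16/15).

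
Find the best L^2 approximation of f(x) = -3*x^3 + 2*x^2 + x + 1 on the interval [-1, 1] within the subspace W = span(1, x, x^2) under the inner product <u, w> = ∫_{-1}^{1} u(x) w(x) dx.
g(x) = 2*x^2 - 4*x/5 + 1

The best approximation g ∈ W is the orthogonal projection of f onto W. Writing g = a_0 + a_1 x + a_2 x^2, the coefficients solve the normal equations G · a = b where
  G_{ij} = <φ_i, φ_j> and b_i = <f, φ_i>, with φ_0 = 1, φ_1 = x, φ_2 = x^2.
G =
  [2, 0, 2/3]
  [0, 2/3, 0]
  [2/3, 0, 2/5],
b = (10/3, -8/15, 22/15).
Solving gives a_0 = 1, a_1 = -4/5, a_2 = 2, so
  g(x) = 2*x^2 - 4*x/5 + 1.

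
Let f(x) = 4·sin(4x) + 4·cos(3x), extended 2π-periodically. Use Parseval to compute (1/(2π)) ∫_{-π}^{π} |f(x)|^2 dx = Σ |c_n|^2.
Σ |c_n|^2 = 16

Expand |f|^2 and use orthogonality of {sin(nx), cos(mx)} on [-π, π]:
  ∫_{-π}^{π} sin(nx)^2 dx = π, ∫ cos(mx)^2 dx = π, and cross terms integrate to 0.
So ∫_{-π}^{π} f(x)^2 dx = 4^2 · π + 4^2 · π = (16 + 16)π.
Divide by 2π: (16 + 16)/2 = 16.
By Parseval, this equals Σ |c_n|^2.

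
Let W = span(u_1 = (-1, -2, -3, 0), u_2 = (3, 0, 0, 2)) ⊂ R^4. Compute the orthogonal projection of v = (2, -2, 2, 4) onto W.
proj_W(v) = (562/173, 20/173, 30/173, 368/173)

Set up U = [u_1 | ... | u_2] ∈ R^(4×2). The projector onto W = col(U) is P = U (U^T U)^(-1) U^T.
Compute U^T U =
  [14, -3]
  [-3, 13],
and U^T v = (-4, 14).
Solve U^T U · c = U^T v for the coefficients: c = (-10/173, 184/173). The projection is proj_W(v) = U c.
Check: (v - proj_W(v)) · u_1 = 0  (should be 0).
Check: (v - proj_W(v)) · u_2 = 0  (should be 0).
Result: proj_W(v) = (562/173, 20/173, 30/173, 368/173).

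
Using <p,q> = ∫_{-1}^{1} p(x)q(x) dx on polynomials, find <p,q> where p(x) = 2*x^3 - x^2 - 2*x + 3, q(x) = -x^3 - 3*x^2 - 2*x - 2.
<p,q> = -496/35

Expand the product: p(x)·q(x) = -2*x^6 - 5*x^5 + x^4 + x^3 - 3*x^2 - 2*x - 6.
∫_{-1}^{1} of each monomial x^k gives [2/(k+1) if k even, 0 if k odd]. Integrating term-by-term (or equivalently evaluating the antiderivative F(x) = -2*x^7/7 - 5*x^6/6 + x^5/5 + x^4/4 - x^3 - x^2 - 6*x at the endpoints):
  F(1) − F(−1) = -3641/420 − (2311/420) = -496/35.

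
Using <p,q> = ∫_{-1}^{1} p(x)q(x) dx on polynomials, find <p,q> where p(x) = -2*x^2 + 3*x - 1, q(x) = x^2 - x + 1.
<p,q> = -34/5

Expand the product: p(x)·q(x) = -2*x^4 + 5*x^3 - 6*x^2 + 4*x - 1.
∫_{-1}^{1} of each monomial x^k gives [2/(k+1) if k even, 0 if k odd]. Integrating term-by-term (or equivalently evaluating the antiderivative F(x) = -2*x^5/5 + 5*x^4/4 - 2*x^3 + 2*x^2 - x at the endpoints):
  F(1) − F(−1) = -3/20 − (133/20) = -34/5.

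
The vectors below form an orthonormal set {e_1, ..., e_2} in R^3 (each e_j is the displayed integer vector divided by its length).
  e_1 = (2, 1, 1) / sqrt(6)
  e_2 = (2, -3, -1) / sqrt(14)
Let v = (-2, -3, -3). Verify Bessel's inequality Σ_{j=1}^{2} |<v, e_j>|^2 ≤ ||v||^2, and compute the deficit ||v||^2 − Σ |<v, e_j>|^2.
Σ |<v, e_j>|^2 = 446/21; ||v||^2 = 22; deficit = 16/21

Write each e_j = u_j / sqrt(<u_j, u_j>) where u_j is the displayed integer vector. Then <v, e_j> = <v, u_j> / sqrt(<u_j, u_j>), so |<v, e_j>|^2 = <v, u_j>^2 / <u_j, u_j>.
Coefficients: <v, e_1> = -10/sqrt(6), <v, e_2> = 8/sqrt(14).
Square and sum: Σ |<v, e_j>|^2 = 446/21.
Compute ||v||^2 = v·v = 22.
Deficit = 22 − 446/21 = 16/21 ≥ 0, confirming Bessel's inequality. (The deficit equals ||v − Σ <v,e_j> e_j||^2, the squared distance from v to span{e_j}.)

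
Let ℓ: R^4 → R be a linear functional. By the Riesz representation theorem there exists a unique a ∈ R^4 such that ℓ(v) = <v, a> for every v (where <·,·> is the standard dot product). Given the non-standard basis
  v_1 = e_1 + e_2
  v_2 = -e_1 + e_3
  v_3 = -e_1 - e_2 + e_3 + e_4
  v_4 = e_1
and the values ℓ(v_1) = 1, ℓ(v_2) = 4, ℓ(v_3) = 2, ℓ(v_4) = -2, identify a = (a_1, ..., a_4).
a = (-2, 3, 2, 1)

Write a = (a_1, ..., a_4) in the standard basis. For each basis vector v_i, ℓ(v_i) = <v_i, a> is a linear equation in the a_j's. Collect the n equations into a matrix system V a = ℓ, where row i of V is v_i (expressed in the standard basis). Since V is invertible (lower-triangular with 1s on the diagonal, up to permutation), solve by back-substitution:
  V =
[[1, 1, 0, 0],
 [-1, 0, 1, 0],
 [-1, -1, 1, 1],
 [1, 0, 0, 0]]
  V a = (1, 4, 2, -2)
Solving gives a = (-2, 3, 2, 1).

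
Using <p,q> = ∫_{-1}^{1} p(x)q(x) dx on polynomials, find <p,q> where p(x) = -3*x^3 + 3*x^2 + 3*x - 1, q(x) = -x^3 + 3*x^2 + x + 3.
<p,q> = 72/35

Expand the product: p(x)·q(x) = 3*x^6 - 12*x^5 + 3*x^4 + 4*x^3 + 9*x^2 + 8*x - 3.
∫_{-1}^{1} of each monomial x^k gives [2/(k+1) if k even, 0 if k odd]. Integrating term-by-term (or equivalently evaluating the antiderivative F(x) = 3*x^7/7 - 2*x^6 + 3*x^5/5 + x^4 + 3*x^3 + 4*x^2 - 3*x at the endpoints):
  F(1) − F(−1) = 141/35 − (69/35) = 72/35.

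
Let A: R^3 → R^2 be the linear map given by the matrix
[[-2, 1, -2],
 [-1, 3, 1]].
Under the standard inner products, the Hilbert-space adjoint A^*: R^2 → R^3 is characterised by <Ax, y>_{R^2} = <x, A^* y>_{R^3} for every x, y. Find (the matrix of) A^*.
A^* = A^T =
[[-2, -1],
 [1, 3],
 [-2, 1]]

For real matrices with standard dot products, the defining identity <Ax, y> = <x, A^* y> gives (Ax)^T y = x^T (A^*) y, i.e. x^T A^T y = x^T (A^*) y. Since this holds for all x, y, we must have A^* = A^T. Therefore
A^* =
[[-2, -1],
 [1, 3],
 [-2, 1]].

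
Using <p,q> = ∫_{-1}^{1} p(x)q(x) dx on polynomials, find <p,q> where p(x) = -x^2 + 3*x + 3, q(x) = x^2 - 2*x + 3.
<p,q> = 68/5

Expand the product: p(x)·q(x) = -x^4 + 5*x^3 - 6*x^2 + 3*x + 9.
∫_{-1}^{1} of each monomial x^k gives [2/(k+1) if k even, 0 if k odd]. Integrating term-by-term (or equivalently evaluating the antiderivative F(x) = -x^5/5 + 5*x^4/4 - 2*x^3 + 3*x^2/2 + 9*x at the endpoints):
  F(1) − F(−1) = 191/20 − (-81/20) = 68/5.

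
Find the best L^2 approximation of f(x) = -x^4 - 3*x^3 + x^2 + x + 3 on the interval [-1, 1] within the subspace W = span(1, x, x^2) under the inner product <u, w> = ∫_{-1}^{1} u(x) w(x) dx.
g(x) = x^2/7 - 4*x/5 + 108/35

The best approximation g ∈ W is the orthogonal projection of f onto W. Writing g = a_0 + a_1 x + a_2 x^2, the coefficients solve the normal equations G · a = b where
  G_{ij} = <φ_i, φ_j> and b_i = <f, φ_i>, with φ_0 = 1, φ_1 = x, φ_2 = x^2.
G =
  [2, 0, 2/3]
  [0, 2/3, 0]
  [2/3, 0, 2/5],
b = (94/15, -8/15, 74/35).
Solving gives a_0 = 108/35, a_1 = -4/5, a_2 = 1/7, so
  g(x) = x^2/7 - 4*x/5 + 108/35.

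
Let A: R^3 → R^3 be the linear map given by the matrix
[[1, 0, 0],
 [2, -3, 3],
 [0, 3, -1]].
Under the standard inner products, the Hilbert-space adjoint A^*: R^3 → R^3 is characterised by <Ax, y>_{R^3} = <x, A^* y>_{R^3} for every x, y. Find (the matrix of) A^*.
A^* = A^T =
[[1, 2, 0],
 [0, -3, 3],
 [0, 3, -1]]

For real matrices with standard dot products, the defining identity <Ax, y> = <x, A^* y> gives (Ax)^T y = x^T (A^*) y, i.e. x^T A^T y = x^T (A^*) y. Since this holds for all x, y, we must have A^* = A^T. Therefore
A^* =
[[1, 2, 0],
 [0, -3, 3],
 [0, 3, -1]].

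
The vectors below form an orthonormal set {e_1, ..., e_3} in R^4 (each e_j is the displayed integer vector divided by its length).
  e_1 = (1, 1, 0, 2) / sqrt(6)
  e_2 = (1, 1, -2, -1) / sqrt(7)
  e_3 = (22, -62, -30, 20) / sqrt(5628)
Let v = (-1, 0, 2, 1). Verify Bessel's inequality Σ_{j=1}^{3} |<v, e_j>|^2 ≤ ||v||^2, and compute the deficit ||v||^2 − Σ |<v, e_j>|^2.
Σ |<v, e_j>|^2 = 803/134; ||v||^2 = 6; deficit = 1/134

Write each e_j = u_j / sqrt(<u_j, u_j>) where u_j is the displayed integer vector. Then <v, e_j> = <v, u_j> / sqrt(<u_j, u_j>), so |<v, e_j>|^2 = <v, u_j>^2 / <u_j, u_j>.
Coefficients: <v, e_1> = 1/sqrt(6), <v, e_2> = -6/sqrt(7), <v, e_3> = -62/sqrt(5628).
Square and sum: Σ |<v, e_j>|^2 = 803/134.
Compute ||v||^2 = v·v = 6.
Deficit = 6 − 803/134 = 1/134 ≥ 0, confirming Bessel's inequality. (The deficit equals ||v − Σ <v,e_j> e_j||^2, the squared distance from v to span{e_j}.)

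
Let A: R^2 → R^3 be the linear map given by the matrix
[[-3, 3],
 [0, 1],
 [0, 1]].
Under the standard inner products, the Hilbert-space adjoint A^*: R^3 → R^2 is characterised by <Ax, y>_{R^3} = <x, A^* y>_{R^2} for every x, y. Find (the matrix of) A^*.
A^* = A^T =
[[-3, 0, 0],
 [3, 1, 1]]

For real matrices with standard dot products, the defining identity <Ax, y> = <x, A^* y> gives (Ax)^T y = x^T (A^*) y, i.e. x^T A^T y = x^T (A^*) y. Since this holds for all x, y, we must have A^* = A^T. Therefore
A^* =
[[-3, 0, 0],
 [3, 1, 1]].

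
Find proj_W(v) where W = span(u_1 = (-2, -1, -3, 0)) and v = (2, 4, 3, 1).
proj_W(v) = (17/7, 17/14, 51/14, 0)

Set up U = [u_1 | ... | u_1] ∈ R^(4×1). The projector onto W = col(U) is P = U (U^T U)^(-1) U^T.
Compute U^T U =
  [14],
and U^T v = (-17).
Solve U^T U · c = U^T v for the coefficients: c = (-17/14). The projection is proj_W(v) = U c.
Check: (v - proj_W(v)) · u_1 = 0  (should be 0).
Result: proj_W(v) = (17/7, 17/14, 51/14, 0).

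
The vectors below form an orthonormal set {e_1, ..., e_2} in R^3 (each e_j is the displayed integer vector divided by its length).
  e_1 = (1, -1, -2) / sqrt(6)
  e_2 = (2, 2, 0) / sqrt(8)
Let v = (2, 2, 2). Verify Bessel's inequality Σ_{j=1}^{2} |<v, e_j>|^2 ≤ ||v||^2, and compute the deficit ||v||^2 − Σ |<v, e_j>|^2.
Σ |<v, e_j>|^2 = 32/3; ||v||^2 = 12; deficit = 4/3

Write each e_j = u_j / sqrt(<u_j, u_j>) where u_j is the displayed integer vector. Then <v, e_j> = <v, u_j> / sqrt(<u_j, u_j>), so |<v, e_j>|^2 = <v, u_j>^2 / <u_j, u_j>.
Coefficients: <v, e_1> = -4/sqrt(6), <v, e_2> = 8/sqrt(8).
Square and sum: Σ |<v, e_j>|^2 = 32/3.
Compute ||v||^2 = v·v = 12.
Deficit = 12 − 32/3 = 4/3 ≥ 0, confirming Bessel's inequality. (The deficit equals ||v − Σ <v,e_j> e_j||^2, the squared distance from v to span{e_j}.)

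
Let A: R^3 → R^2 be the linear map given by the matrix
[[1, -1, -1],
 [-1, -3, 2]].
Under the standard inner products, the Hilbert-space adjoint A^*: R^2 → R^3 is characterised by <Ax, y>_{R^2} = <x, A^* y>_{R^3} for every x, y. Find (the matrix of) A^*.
A^* = A^T =
[[1, -1],
 [-1, -3],
 [-1, 2]]

For real matrices with standard dot products, the defining identity <Ax, y> = <x, A^* y> gives (Ax)^T y = x^T (A^*) y, i.e. x^T A^T y = x^T (A^*) y. Since this holds for all x, y, we must have A^* = A^T. Therefore
A^* =
[[1, -1],
 [-1, -3],
 [-1, 2]].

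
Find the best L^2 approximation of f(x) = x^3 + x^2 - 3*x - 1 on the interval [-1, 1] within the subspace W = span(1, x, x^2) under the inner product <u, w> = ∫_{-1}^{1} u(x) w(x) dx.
g(x) = x^2 - 12*x/5 - 1

The best approximation g ∈ W is the orthogonal projection of f onto W. Writing g = a_0 + a_1 x + a_2 x^2, the coefficients solve the normal equations G · a = b where
  G_{ij} = <φ_i, φ_j> and b_i = <f, φ_i>, with φ_0 = 1, φ_1 = x, φ_2 = x^2.
G =
  [2, 0, 2/3]
  [0, 2/3, 0]
  [2/3, 0, 2/5],
b = (-4/3, -8/5, -4/15).
Solving gives a_0 = -1, a_1 = -12/5, a_2 = 1, so
  g(x) = x^2 - 12*x/5 - 1.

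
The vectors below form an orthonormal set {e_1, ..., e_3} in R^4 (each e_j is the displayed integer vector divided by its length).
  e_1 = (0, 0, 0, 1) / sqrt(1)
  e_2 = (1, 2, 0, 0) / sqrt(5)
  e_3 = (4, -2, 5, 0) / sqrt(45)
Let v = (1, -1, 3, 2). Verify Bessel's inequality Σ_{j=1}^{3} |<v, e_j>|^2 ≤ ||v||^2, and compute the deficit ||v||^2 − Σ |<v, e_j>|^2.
Σ |<v, e_j>|^2 = 14; ||v||^2 = 15; deficit = 1

Write each e_j = u_j / sqrt(<u_j, u_j>) where u_j is the displayed integer vector. Then <v, e_j> = <v, u_j> / sqrt(<u_j, u_j>), so |<v, e_j>|^2 = <v, u_j>^2 / <u_j, u_j>.
Coefficients: <v, e_1> = 2/sqrt(1), <v, e_2> = -1/sqrt(5), <v, e_3> = 21/sqrt(45).
Square and sum: Σ |<v, e_j>|^2 = 14.
Compute ||v||^2 = v·v = 15.
Deficit = 15 − 14 = 1 ≥ 0, confirming Bessel's inequality. (The deficit equals ||v − Σ <v,e_j> e_j||^2, the squared distance from v to span{e_j}.)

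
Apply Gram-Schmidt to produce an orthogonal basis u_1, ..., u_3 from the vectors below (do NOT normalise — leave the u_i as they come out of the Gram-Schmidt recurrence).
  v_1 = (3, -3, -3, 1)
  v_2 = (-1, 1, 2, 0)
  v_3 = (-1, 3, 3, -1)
Orthogonal basis:
  u_1 = (3, -3, -3, 1)
  u_2 = (2/7, -2/7, 5/7, 3/7)
  u_3 = (7/6, 5/6, 1/6, -1/2)

Apply the Gram-Schmidt recurrence
  u_1 = v_1
  u_i = v_i − Σ_{j<i} ((v_i · u_j) / (u_j · u_j)) · u_j.

Step by step this gives:
  u_1 = (3, -3, -3, 1)
  u_2 = (2/7, -2/7, 5/7, 3/7)
  u_3 = (7/6, 5/6, 1/6, -1/2)

Orthogonality check:
  u_2 · u_1 = 0 (should be 0)
  u_3 · u_1 = 0 (should be 0)
  u_3 · u_2 = 0 (should be 0)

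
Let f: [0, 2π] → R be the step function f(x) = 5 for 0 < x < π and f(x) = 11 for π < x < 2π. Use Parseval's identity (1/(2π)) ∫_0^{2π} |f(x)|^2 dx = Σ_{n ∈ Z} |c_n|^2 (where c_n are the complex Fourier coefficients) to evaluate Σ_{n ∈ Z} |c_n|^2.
Σ |c_n|^2 = 73

Parseval equates the L^2 energy of f (normalised by 1/(2π)) with the ℓ^2 sum of its Fourier coefficients: (1/(2π)) ∫_0^{2π} |f|^2 = Σ |c_n|^2.
Compute the left side: (1/(2π)) [∫_0^π 5^2 dx + ∫_π^{2π} 11^2 dx] = (1/(2π)) · (25π + 121π) = (25 + 121)/2 = 73.
So Σ_{n ∈ Z} |c_n|^2 = 73.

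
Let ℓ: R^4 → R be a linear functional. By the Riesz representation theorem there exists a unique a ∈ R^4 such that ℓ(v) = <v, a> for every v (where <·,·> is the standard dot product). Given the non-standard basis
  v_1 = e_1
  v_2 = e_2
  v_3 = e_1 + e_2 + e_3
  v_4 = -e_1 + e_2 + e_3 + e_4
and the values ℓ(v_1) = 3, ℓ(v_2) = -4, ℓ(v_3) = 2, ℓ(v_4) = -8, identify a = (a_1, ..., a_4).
a = (3, -4, 3, -4)

Write a = (a_1, ..., a_4) in the standard basis. For each basis vector v_i, ℓ(v_i) = <v_i, a> is a linear equation in the a_j's. Collect the n equations into a matrix system V a = ℓ, where row i of V is v_i (expressed in the standard basis). Since V is invertible (lower-triangular with 1s on the diagonal, up to permutation), solve by back-substitution:
  V =
[[1, 0, 0, 0],
 [0, 1, 0, 0],
 [1, 1, 1, 0],
 [-1, 1, 1, 1]]
  V a = (3, -4, 2, -8)
Solving gives a = (3, -4, 3, -4).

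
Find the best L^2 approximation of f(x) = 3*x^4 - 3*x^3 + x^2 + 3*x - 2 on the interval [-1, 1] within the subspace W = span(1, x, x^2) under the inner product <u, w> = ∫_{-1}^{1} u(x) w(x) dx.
g(x) = 25*x^2/7 + 6*x/5 - 79/35

The best approximation g ∈ W is the orthogonal projection of f onto W. Writing g = a_0 + a_1 x + a_2 x^2, the coefficients solve the normal equations G · a = b where
  G_{ij} = <φ_i, φ_j> and b_i = <f, φ_i>, with φ_0 = 1, φ_1 = x, φ_2 = x^2.
G =
  [2, 0, 2/3]
  [0, 2/3, 0]
  [2/3, 0, 2/5],
b = (-32/15, 4/5, -8/105).
Solving gives a_0 = -79/35, a_1 = 6/5, a_2 = 25/7, so
  g(x) = 25*x^2/7 + 6*x/5 - 79/35.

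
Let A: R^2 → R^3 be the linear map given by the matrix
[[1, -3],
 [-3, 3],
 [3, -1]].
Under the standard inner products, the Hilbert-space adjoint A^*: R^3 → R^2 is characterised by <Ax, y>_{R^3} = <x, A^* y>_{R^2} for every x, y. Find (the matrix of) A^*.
A^* = A^T =
[[1, -3, 3],
 [-3, 3, -1]]

For real matrices with standard dot products, the defining identity <Ax, y> = <x, A^* y> gives (Ax)^T y = x^T (A^*) y, i.e. x^T A^T y = x^T (A^*) y. Since this holds for all x, y, we must have A^* = A^T. Therefore
A^* =
[[1, -3, 3],
 [-3, 3, -1]].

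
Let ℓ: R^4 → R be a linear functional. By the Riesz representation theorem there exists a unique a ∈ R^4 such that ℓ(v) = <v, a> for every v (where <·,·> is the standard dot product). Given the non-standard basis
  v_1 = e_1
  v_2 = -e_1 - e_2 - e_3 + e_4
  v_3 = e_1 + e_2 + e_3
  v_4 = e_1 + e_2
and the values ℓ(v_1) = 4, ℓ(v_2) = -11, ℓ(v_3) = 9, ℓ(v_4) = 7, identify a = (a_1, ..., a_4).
a = (4, 3, 2, -2)

Write a = (a_1, ..., a_4) in the standard basis. For each basis vector v_i, ℓ(v_i) = <v_i, a> is a linear equation in the a_j's. Collect the n equations into a matrix system V a = ℓ, where row i of V is v_i (expressed in the standard basis). Since V is invertible (lower-triangular with 1s on the diagonal, up to permutation), solve by back-substitution:
  V =
[[1, 0, 0, 0],
 [-1, -1, -1, 1],
 [1, 1, 1, 0],
 [1, 1, 0, 0]]
  V a = (4, -11, 9, 7)
Solving gives a = (4, 3, 2, -2).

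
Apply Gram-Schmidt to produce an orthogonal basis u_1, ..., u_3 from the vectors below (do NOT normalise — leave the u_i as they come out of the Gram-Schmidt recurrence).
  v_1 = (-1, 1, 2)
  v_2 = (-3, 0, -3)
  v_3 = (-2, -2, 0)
Orthogonal basis:
  u_1 = (-1, 1, 2)
  u_2 = (-7/2, 1/2, -2)
  u_3 = (-8/11, -24/11, 8/11)

Apply the Gram-Schmidt recurrence
  u_1 = v_1
  u_i = v_i − Σ_{j<i} ((v_i · u_j) / (u_j · u_j)) · u_j.

Step by step this gives:
  u_1 = (-1, 1, 2)
  u_2 = (-7/2, 1/2, -2)
  u_3 = (-8/11, -24/11, 8/11)

Orthogonality check:
  u_2 · u_1 = 0 (should be 0)
  u_3 · u_1 = 0 (should be 0)
  u_3 · u_2 = 0 (should be 0)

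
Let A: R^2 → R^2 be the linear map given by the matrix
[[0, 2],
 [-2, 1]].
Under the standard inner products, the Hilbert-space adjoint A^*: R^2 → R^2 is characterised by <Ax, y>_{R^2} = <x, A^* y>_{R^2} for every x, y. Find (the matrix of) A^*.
A^* = A^T =
[[0, -2],
 [2, 1]]

For real matrices with standard dot products, the defining identity <Ax, y> = <x, A^* y> gives (Ax)^T y = x^T (A^*) y, i.e. x^T A^T y = x^T (A^*) y. Since this holds for all x, y, we must have A^* = A^T. Therefore
A^* =
[[0, -2],
 [2, 1]].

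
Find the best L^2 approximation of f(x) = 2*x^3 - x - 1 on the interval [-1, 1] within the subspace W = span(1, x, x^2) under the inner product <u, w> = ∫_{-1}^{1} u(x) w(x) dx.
g(x) = x/5 - 1

The best approximation g ∈ W is the orthogonal projection of f onto W. Writing g = a_0 + a_1 x + a_2 x^2, the coefficients solve the normal equations G · a = b where
  G_{ij} = <φ_i, φ_j> and b_i = <f, φ_i>, with φ_0 = 1, φ_1 = x, φ_2 = x^2.
G =
  [2, 0, 2/3]
  [0, 2/3, 0]
  [2/3, 0, 2/5],
b = (-2, 2/15, -2/3).
Solving gives a_0 = -1, a_1 = 1/5, a_2 = 0, so
  g(x) = x/5 - 1.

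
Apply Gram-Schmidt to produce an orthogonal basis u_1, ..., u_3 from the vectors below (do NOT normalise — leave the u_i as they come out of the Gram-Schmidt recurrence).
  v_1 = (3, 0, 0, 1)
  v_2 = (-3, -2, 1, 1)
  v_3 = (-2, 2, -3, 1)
Orthogonal basis:
  u_1 = (3, 0, 0, 1)
  u_2 = (-3/5, -2, 1, 9/5)
  u_3 = (-67/86, 46/43, -109/43, 201/86)

Apply the Gram-Schmidt recurrence
  u_1 = v_1
  u_i = v_i − Σ_{j<i} ((v_i · u_j) / (u_j · u_j)) · u_j.

Step by step this gives:
  u_1 = (3, 0, 0, 1)
  u_2 = (-3/5, -2, 1, 9/5)
  u_3 = (-67/86, 46/43, -109/43, 201/86)

Orthogonality check:
  u_2 · u_1 = 0 (should be 0)
  u_3 · u_1 = 0 (should be 0)
  u_3 · u_2 = 0 (should be 0)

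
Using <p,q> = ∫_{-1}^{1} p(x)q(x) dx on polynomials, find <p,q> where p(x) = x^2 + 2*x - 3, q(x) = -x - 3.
<p,q> = 44/3

Expand the product: p(x)·q(x) = -x^3 - 5*x^2 - 3*x + 9.
∫_{-1}^{1} of each monomial x^k gives [2/(k+1) if k even, 0 if k odd]. Integrating term-by-term (or equivalently evaluating the antiderivative F(x) = -x^4/4 - 5*x^3/3 - 3*x^2/2 + 9*x at the endpoints):
  F(1) − F(−1) = 67/12 − (-109/12) = 44/3.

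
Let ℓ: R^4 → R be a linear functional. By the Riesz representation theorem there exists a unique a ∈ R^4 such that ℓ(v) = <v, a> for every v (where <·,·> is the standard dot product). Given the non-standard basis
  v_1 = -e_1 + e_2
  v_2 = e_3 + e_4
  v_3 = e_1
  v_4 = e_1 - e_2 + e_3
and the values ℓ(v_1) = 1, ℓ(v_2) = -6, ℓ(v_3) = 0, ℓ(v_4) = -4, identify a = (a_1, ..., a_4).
a = (0, 1, -3, -3)

Write a = (a_1, ..., a_4) in the standard basis. For each basis vector v_i, ℓ(v_i) = <v_i, a> is a linear equation in the a_j's. Collect the n equations into a matrix system V a = ℓ, where row i of V is v_i (expressed in the standard basis). Since V is invertible (lower-triangular with 1s on the diagonal, up to permutation), solve by back-substitution:
  V =
[[-1, 1, 0, 0],
 [0, 0, 1, 1],
 [1, 0, 0, 0],
 [1, -1, 1, 0]]
  V a = (1, -6, 0, -4)
Solving gives a = (0, 1, -3, -3).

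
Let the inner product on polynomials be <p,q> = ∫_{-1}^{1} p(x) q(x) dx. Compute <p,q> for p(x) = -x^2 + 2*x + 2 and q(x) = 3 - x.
<p,q> = 26/3

Expand the product: p(x)·q(x) = x^3 - 5*x^2 + 4*x + 6.
∫_{-1}^{1} of each monomial x^k gives [2/(k+1) if k even, 0 if k odd]. Integrating term-by-term (or equivalently evaluating the antiderivative F(x) = x^4/4 - 5*x^3/3 + 2*x^2 + 6*x at the endpoints):
  F(1) − F(−1) = 79/12 − (-25/12) = 26/3.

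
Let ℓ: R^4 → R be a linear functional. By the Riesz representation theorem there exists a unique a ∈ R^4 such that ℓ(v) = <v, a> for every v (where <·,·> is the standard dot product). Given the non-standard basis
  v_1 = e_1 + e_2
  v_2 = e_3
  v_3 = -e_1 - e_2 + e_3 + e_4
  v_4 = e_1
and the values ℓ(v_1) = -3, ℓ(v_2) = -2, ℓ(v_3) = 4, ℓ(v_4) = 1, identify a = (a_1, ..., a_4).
a = (1, -4, -2, 3)

Write a = (a_1, ..., a_4) in the standard basis. For each basis vector v_i, ℓ(v_i) = <v_i, a> is a linear equation in the a_j's. Collect the n equations into a matrix system V a = ℓ, where row i of V is v_i (expressed in the standard basis). Since V is invertible (lower-triangular with 1s on the diagonal, up to permutation), solve by back-substitution:
  V =
[[1, 1, 0, 0],
 [0, 0, 1, 0],
 [-1, -1, 1, 1],
 [1, 0, 0, 0]]
  V a = (-3, -2, 4, 1)
Solving gives a = (1, -4, -2, 3).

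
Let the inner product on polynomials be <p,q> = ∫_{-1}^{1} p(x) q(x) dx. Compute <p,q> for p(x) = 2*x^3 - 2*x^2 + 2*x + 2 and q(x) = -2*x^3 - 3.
<p,q> = -376/35

Expand the product: p(x)·q(x) = -4*x^6 + 4*x^5 - 4*x^4 - 10*x^3 + 6*x^2 - 6*x - 6.
∫_{-1}^{1} of each monomial x^k gives [2/(k+1) if k even, 0 if k odd]. Integrating term-by-term (or equivalently evaluating the antiderivative F(x) = -4*x^7/7 + 2*x^6/3 - 4*x^5/5 - 5*x^4/2 + 2*x^3 - 3*x^2 - 6*x at the endpoints):
  F(1) − F(−1) = -2143/210 − (113/210) = -376/35.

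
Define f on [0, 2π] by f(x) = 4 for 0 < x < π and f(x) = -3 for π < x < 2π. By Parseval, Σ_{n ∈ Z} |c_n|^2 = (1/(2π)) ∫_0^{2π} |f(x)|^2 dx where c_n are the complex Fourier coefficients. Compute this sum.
Σ |c_n|^2 = 25/2

Parseval equates the L^2 energy of f (normalised by 1/(2π)) with the ℓ^2 sum of its Fourier coefficients: (1/(2π)) ∫_0^{2π} |f|^2 = Σ |c_n|^2.
Compute the left side: (1/(2π)) [∫_0^π 4^2 dx + ∫_π^{2π} (-3)^2 dx] = (1/(2π)) · (16π + 9π) = (16 + 9)/2 = 25/2.
So Σ_{n ∈ Z} |c_n|^2 = 25/2.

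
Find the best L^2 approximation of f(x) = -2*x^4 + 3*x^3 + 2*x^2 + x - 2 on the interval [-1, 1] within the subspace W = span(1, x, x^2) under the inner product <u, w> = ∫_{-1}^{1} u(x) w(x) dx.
g(x) = 2*x^2/7 + 14*x/5 - 64/35

The best approximation g ∈ W is the orthogonal projection of f onto W. Writing g = a_0 + a_1 x + a_2 x^2, the coefficients solve the normal equations G · a = b where
  G_{ij} = <φ_i, φ_j> and b_i = <f, φ_i>, with φ_0 = 1, φ_1 = x, φ_2 = x^2.
G =
  [2, 0, 2/3]
  [0, 2/3, 0]
  [2/3, 0, 2/5],
b = (-52/15, 28/15, -116/105).
Solving gives a_0 = -64/35, a_1 = 14/5, a_2 = 2/7, so
  g(x) = 2*x^2/7 + 14*x/5 - 64/35.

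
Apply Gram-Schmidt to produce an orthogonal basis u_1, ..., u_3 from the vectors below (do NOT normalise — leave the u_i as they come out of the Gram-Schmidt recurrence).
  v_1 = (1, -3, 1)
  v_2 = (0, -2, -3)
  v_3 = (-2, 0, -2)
Orthogonal basis:
  u_1 = (1, -3, 1)
  u_2 = (-3/11, -13/11, -36/11)
  u_3 = (-99/67, -27/67, 18/67)

Apply the Gram-Schmidt recurrence
  u_1 = v_1
  u_i = v_i − Σ_{j<i} ((v_i · u_j) / (u_j · u_j)) · u_j.

Step by step this gives:
  u_1 = (1, -3, 1)
  u_2 = (-3/11, -13/11, -36/11)
  u_3 = (-99/67, -27/67, 18/67)

Orthogonality check:
  u_2 · u_1 = 0 (should be 0)
  u_3 · u_1 = 0 (should be 0)
  u_3 · u_2 = 0 (should be 0)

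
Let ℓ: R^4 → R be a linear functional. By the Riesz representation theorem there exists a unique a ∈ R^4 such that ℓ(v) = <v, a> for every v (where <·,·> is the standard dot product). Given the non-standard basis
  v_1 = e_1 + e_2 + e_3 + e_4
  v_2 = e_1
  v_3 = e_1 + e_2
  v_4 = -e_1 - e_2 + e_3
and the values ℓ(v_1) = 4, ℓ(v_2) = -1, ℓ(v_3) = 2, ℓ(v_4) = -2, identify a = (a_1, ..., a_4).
a = (-1, 3, 0, 2)

Write a = (a_1, ..., a_4) in the standard basis. For each basis vector v_i, ℓ(v_i) = <v_i, a> is a linear equation in the a_j's. Collect the n equations into a matrix system V a = ℓ, where row i of V is v_i (expressed in the standard basis). Since V is invertible (lower-triangular with 1s on the diagonal, up to permutation), solve by back-substitution:
  V =
[[1, 1, 1, 1],
 [1, 0, 0, 0],
 [1, 1, 0, 0],
 [-1, -1, 1, 0]]
  V a = (4, -1, 2, -2)
Solving gives a = (-1, 3, 0, 2).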